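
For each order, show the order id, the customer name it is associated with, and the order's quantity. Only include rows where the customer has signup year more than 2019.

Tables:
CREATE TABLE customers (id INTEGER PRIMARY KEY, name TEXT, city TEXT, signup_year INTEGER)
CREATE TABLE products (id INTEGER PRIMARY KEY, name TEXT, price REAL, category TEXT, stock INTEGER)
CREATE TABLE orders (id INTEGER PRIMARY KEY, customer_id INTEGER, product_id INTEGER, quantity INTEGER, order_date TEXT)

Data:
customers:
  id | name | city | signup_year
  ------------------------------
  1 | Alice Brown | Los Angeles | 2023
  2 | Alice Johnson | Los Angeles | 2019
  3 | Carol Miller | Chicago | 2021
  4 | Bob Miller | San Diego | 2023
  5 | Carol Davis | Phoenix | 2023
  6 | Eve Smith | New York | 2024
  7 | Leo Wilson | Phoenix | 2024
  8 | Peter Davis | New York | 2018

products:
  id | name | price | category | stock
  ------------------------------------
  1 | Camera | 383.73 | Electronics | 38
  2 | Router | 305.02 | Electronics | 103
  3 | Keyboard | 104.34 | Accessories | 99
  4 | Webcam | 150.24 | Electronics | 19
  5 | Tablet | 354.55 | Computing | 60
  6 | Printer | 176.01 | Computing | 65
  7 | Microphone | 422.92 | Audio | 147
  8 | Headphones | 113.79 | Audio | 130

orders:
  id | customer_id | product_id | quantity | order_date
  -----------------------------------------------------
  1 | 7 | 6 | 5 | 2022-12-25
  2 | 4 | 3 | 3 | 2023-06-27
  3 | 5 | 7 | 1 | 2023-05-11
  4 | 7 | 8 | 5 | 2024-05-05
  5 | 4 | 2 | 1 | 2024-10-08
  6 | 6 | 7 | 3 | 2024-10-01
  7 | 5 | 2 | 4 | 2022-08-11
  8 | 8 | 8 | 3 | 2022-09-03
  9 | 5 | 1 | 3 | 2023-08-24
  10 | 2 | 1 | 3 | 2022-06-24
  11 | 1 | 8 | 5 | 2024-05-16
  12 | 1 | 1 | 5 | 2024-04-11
SELECT c.id, p.name AS customer, c.quantity FROM orders c JOIN customers p ON c.customer_id = p.id WHERE p.signup_year > 2019

Execution result:
id | customer | quantity
1 | Leo Wilson | 5
2 | Bob Miller | 3
3 | Carol Davis | 1
4 | Leo Wilson | 5
5 | Bob Miller | 1
6 | Eve Smith | 3
7 | Carol Davis | 4
9 | Carol Davis | 3
11 | Alice Brown | 5
12 | Alice Brown | 5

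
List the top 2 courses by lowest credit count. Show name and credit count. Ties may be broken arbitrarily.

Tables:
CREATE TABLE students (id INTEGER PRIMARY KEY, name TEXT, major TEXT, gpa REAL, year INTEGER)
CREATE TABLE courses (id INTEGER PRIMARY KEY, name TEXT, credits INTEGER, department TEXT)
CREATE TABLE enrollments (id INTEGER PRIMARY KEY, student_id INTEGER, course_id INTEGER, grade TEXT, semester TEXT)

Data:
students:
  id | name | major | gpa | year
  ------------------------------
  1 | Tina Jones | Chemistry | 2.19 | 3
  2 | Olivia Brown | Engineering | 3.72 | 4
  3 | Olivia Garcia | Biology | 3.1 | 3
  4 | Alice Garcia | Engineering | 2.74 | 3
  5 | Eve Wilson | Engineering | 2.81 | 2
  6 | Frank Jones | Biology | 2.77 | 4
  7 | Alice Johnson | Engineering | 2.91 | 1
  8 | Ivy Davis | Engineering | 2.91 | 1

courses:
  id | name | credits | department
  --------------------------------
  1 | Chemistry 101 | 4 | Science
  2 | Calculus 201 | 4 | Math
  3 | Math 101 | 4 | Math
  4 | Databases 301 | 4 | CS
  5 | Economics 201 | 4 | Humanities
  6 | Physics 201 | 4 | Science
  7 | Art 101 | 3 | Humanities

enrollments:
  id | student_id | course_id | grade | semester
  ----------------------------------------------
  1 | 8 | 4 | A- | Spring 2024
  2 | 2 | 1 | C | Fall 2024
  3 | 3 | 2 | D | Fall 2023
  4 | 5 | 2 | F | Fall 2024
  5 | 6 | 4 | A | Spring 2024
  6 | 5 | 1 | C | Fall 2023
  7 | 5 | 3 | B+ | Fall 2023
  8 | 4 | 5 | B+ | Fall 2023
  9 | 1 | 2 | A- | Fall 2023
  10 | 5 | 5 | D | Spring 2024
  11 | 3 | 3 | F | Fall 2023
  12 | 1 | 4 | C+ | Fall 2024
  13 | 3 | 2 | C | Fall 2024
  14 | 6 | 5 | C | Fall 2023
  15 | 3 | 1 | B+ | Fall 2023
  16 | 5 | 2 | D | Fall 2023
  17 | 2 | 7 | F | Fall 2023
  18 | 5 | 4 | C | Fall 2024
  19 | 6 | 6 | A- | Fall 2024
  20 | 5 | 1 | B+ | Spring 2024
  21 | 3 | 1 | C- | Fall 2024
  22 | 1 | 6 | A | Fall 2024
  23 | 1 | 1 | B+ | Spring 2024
SELECT name, credits FROM courses ORDER BY credits ASC LIMIT 2

Execution result:
name | credits
Art 101 | 3
Chemistry 101 | 4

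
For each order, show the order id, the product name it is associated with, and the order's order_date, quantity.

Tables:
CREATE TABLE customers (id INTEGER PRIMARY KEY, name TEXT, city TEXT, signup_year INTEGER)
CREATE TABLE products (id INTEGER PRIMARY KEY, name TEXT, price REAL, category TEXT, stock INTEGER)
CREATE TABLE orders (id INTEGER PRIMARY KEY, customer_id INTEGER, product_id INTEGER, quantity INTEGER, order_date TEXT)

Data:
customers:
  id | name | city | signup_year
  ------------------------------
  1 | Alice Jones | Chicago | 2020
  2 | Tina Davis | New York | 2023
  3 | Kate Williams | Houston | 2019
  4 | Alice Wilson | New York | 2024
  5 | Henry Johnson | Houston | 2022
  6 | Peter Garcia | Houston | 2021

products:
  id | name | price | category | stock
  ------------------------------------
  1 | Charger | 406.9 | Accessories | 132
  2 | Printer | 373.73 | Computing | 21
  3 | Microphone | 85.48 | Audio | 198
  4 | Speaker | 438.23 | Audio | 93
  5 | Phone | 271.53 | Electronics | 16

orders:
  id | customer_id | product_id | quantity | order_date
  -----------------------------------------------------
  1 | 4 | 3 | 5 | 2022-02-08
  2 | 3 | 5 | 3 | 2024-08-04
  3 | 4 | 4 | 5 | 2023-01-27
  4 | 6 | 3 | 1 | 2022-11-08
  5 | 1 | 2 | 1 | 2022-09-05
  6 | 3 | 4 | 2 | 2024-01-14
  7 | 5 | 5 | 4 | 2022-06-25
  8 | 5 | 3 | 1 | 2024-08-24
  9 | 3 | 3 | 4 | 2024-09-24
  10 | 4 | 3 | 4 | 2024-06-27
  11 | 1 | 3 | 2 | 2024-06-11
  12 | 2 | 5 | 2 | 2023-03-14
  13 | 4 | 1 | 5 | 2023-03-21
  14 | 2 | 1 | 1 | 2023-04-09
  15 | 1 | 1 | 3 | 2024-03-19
SELECT c.id, p.name AS product, c.order_date, c.quantity FROM orders c JOIN products p ON c.product_id = p.id

Execution result:
id | product | order_date | quantity
1 | Microphone | 2022-02-08 | 5
2 | Phone | 2024-08-04 | 3
3 | Speaker | 2023-01-27 | 5
4 | Microphone | 2022-11-08 | 1
5 | Printer | 2022-09-05 | 1
6 | Speaker | 2024-01-14 | 2
7 | Phone | 2022-06-25 | 4
8 | Microphone | 2024-08-24 | 1
9 | Microphone | 2024-09-24 | 4
10 | Microphone | 2024-06-27 | 4
11 | Microphone | 2024-06-11 | 2
12 | Phone | 2023-03-14 | 2
13 | Charger | 2023-03-21 | 5
14 | Charger | 2023-04-09 | 1
15 | Charger | 2024-03-19 | 3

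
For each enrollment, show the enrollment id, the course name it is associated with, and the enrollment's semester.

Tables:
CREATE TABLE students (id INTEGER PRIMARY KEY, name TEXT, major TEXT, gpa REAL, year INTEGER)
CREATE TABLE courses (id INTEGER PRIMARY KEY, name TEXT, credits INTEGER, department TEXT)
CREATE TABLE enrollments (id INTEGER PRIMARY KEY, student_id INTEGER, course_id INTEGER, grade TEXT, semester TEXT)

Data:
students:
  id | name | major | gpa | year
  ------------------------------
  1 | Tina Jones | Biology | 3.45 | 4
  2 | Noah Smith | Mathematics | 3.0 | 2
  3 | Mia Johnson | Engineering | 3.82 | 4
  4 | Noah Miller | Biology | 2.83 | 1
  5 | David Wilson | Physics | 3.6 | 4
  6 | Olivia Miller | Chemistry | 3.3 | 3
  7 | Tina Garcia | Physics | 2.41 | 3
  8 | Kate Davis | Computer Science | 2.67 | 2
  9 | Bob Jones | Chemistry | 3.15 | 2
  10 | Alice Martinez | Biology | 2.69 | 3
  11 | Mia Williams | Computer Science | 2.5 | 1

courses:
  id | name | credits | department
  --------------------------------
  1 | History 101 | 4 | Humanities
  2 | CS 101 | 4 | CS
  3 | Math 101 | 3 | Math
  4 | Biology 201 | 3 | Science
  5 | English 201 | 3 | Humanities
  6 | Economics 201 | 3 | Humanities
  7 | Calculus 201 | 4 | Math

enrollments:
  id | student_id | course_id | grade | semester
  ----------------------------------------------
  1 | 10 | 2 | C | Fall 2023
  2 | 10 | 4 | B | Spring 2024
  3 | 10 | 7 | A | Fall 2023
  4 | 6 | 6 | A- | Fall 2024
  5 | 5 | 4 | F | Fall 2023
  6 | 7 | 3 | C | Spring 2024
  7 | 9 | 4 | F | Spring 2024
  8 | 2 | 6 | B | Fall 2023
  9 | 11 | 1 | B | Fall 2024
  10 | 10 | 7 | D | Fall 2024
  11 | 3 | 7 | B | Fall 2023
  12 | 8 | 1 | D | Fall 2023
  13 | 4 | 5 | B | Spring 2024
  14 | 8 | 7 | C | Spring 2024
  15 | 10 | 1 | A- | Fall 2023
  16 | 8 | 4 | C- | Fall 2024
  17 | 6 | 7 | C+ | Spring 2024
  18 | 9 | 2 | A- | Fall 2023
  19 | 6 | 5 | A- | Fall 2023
SELECT c.id, p.name AS course, c.semester FROM enrollments c JOIN courses p ON c.course_id = p.id

Execution result:
id | course | semester
1 | CS 101 | Fall 2023
2 | Biology 201 | Spring 2024
3 | Calculus 201 | Fall 2023
4 | Economics 201 | Fall 2024
5 | Biology 201 | Fall 2023
6 | Math 101 | Spring 2024
7 | Biology 201 | Spring 2024
8 | Economics 201 | Fall 2023
9 | History 101 | Fall 2024
10 | Calculus 201 | Fall 2024
11 | Calculus 201 | Fall 2023
12 | History 101 | Fall 2023
13 | English 201 | Spring 2024
14 | Calculus 201 | Spring 2024
15 | History 101 | Fall 2023
16 | Biology 201 | Fall 2024
17 | Calculus 201 | Spring 2024
18 | CS 101 | Fall 2023
19 | English 201 | Fall 2023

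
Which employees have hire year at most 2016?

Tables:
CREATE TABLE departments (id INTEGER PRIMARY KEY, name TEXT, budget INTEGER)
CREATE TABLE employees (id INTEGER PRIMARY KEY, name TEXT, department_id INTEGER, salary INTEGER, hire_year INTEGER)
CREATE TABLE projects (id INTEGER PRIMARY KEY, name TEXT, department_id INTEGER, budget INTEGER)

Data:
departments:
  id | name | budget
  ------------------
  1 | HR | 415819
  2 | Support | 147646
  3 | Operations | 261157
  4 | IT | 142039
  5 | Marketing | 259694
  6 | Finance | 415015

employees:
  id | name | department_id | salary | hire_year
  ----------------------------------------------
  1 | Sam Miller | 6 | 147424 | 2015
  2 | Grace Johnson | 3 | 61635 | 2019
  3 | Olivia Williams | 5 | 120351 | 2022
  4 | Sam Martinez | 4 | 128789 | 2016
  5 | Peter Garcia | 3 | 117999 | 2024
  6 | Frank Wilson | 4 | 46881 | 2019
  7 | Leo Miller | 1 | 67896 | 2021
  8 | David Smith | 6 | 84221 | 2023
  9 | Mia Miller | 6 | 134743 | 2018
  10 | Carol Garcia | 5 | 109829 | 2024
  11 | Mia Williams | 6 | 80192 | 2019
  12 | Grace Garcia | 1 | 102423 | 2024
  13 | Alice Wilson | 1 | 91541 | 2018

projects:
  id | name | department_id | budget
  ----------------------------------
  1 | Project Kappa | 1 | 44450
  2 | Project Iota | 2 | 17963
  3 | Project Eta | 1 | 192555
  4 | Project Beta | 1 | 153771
SELECT name, hire_year FROM employees WHERE hire_year <= 2016

Execution result:
name | hire_year
Sam Miller | 2015
Sam Martinez | 2016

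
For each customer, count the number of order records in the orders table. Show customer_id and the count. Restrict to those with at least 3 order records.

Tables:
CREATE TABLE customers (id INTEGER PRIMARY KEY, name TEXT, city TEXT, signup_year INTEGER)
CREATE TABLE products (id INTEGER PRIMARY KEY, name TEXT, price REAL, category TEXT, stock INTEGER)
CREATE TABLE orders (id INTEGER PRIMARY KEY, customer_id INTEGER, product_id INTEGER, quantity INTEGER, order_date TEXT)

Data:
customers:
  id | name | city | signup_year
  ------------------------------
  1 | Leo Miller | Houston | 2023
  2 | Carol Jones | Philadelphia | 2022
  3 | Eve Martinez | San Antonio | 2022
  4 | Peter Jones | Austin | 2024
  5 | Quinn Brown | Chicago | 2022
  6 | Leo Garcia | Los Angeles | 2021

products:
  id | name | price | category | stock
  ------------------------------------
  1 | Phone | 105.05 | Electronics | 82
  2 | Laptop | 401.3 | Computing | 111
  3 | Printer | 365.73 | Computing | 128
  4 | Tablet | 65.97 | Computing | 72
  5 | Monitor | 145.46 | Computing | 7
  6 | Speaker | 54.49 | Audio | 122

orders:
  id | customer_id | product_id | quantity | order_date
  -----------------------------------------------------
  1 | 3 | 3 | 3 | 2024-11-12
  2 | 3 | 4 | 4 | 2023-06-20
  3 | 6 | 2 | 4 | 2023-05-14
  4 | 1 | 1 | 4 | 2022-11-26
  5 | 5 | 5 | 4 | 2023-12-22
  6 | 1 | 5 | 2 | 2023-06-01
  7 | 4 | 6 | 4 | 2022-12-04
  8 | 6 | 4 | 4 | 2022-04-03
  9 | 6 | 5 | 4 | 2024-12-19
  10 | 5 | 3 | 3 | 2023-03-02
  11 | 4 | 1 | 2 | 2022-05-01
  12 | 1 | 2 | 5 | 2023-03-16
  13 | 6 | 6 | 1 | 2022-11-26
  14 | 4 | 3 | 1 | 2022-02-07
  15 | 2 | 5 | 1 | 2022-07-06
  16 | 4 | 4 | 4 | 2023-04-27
SELECT customer_id, COUNT(*) AS order_count FROM orders GROUP BY customer_id HAVING COUNT(*) >= 3

Execution result:
customer_id | order_count
1 | 3
4 | 4
6 | 4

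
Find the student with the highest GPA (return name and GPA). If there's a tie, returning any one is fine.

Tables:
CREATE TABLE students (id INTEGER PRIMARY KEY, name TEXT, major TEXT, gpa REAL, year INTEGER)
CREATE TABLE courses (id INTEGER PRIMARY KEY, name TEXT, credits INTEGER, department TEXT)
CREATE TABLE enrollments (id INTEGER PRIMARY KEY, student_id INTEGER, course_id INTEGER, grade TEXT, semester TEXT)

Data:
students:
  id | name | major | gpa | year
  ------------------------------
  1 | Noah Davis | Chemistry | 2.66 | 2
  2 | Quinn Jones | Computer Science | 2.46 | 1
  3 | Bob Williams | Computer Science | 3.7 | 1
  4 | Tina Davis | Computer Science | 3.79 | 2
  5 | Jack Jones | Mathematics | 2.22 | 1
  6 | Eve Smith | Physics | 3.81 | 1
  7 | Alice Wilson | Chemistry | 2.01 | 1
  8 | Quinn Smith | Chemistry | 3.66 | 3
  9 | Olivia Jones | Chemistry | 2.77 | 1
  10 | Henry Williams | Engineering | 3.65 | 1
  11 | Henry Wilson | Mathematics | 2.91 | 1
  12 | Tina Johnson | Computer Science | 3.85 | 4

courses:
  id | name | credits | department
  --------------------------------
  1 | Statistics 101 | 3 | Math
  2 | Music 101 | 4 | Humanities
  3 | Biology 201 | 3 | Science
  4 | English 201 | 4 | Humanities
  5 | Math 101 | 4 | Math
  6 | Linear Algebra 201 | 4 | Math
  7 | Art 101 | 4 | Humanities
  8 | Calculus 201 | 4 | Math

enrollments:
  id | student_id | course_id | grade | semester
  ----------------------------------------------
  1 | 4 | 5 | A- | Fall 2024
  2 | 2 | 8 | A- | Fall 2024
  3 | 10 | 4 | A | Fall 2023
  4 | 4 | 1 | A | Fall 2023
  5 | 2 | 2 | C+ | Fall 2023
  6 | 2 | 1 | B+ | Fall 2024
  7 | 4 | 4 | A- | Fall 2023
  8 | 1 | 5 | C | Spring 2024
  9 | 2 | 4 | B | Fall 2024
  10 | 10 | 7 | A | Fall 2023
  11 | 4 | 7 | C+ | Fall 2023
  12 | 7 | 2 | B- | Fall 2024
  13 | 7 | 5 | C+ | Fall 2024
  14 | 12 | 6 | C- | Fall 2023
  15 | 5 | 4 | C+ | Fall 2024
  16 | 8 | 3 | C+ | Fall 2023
SELECT name, gpa FROM students ORDER BY gpa DESC LIMIT 1

Execution result:
name | gpa
Tina Johnson | 3.85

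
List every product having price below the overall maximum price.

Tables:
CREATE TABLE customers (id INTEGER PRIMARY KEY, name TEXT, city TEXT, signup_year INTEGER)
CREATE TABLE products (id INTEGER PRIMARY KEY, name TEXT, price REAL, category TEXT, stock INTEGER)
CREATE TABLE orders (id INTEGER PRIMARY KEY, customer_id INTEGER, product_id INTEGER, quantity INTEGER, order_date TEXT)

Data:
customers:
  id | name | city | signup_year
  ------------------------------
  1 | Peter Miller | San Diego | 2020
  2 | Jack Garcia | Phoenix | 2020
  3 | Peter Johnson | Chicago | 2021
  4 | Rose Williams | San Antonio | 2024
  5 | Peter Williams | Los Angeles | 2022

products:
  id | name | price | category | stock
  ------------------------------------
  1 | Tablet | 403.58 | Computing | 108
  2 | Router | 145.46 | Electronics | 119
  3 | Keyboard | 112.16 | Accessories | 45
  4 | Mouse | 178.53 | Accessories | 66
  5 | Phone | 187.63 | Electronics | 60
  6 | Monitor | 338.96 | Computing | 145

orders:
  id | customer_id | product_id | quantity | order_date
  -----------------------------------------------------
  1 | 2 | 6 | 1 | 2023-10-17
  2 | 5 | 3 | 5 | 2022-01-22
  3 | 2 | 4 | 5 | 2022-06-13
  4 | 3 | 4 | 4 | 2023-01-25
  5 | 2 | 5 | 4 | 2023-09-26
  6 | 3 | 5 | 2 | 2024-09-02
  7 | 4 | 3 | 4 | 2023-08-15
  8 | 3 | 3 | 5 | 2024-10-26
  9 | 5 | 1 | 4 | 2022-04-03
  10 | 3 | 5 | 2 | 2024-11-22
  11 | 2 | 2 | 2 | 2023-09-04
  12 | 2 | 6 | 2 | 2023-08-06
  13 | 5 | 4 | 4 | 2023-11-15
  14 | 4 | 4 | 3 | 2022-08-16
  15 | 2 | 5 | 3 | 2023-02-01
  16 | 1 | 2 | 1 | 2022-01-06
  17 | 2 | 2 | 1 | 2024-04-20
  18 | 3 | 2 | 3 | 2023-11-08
SELECT name, price FROM products WHERE price < (SELECT MAX(price) FROM products)

Execution result:
name | price
Router | 145.46
Keyboard | 112.16
Mouse | 178.53
Phone | 187.63
Monitor | 338.96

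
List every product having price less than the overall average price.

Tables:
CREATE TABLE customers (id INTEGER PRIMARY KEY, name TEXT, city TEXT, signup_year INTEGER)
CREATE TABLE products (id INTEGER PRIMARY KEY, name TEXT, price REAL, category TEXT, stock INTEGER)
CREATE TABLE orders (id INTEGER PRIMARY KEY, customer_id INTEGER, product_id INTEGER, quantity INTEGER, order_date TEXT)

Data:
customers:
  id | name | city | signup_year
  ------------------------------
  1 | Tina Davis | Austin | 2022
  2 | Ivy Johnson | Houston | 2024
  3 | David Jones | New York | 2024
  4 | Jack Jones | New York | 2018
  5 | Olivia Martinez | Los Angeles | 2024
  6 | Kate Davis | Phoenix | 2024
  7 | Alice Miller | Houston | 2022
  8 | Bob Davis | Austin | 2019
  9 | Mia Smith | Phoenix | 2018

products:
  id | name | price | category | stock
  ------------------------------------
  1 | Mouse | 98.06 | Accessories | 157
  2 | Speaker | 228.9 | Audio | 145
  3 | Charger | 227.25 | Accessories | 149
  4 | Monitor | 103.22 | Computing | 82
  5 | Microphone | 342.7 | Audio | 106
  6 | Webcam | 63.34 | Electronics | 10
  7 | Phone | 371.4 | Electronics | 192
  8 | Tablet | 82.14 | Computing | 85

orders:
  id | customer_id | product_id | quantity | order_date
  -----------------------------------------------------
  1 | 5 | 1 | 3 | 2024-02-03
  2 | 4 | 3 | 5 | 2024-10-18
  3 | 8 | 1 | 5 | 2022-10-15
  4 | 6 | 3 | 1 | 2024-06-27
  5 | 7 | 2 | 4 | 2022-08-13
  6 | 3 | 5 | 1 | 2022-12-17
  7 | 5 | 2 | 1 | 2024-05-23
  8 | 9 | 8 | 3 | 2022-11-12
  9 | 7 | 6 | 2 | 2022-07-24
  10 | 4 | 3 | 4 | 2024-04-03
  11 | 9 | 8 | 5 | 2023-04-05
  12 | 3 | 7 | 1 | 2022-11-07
SELECT name, price FROM products WHERE price < (SELECT AVG(price) FROM products)

Execution result:
name | price
Mouse | 98.06
Monitor | 103.22
Webcam | 63.34
Tablet | 82.14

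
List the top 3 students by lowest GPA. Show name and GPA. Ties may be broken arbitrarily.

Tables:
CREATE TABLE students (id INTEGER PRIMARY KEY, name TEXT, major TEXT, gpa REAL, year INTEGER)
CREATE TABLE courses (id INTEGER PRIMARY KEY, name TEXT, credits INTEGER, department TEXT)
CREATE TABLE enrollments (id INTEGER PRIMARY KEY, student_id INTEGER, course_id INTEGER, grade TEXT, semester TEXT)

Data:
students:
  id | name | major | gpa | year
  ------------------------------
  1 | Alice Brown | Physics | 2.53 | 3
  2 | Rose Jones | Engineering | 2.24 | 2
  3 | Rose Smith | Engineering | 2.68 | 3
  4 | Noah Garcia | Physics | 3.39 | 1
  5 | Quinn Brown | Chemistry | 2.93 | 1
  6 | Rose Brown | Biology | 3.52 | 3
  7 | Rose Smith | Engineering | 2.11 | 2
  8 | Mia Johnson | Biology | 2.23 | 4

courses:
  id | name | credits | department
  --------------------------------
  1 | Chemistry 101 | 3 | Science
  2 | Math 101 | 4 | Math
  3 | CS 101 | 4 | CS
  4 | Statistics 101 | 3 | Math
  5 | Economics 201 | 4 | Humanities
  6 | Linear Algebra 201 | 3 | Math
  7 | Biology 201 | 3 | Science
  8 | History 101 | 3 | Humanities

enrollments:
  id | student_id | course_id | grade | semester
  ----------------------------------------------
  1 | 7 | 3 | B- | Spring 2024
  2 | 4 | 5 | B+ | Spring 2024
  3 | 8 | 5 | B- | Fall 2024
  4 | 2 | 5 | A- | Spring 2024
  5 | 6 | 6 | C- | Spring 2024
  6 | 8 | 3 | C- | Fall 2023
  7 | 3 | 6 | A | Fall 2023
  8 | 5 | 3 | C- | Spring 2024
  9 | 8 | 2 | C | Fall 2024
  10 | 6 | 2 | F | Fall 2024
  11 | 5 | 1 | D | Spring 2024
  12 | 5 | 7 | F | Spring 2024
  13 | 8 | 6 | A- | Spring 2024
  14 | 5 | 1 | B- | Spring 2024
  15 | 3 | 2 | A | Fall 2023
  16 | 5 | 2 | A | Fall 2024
SELECT name, gpa FROM students ORDER BY gpa ASC LIMIT 3

Execution result:
name | gpa
Rose Smith | 2.11
Mia Johnson | 2.23
Rose Jones | 2.24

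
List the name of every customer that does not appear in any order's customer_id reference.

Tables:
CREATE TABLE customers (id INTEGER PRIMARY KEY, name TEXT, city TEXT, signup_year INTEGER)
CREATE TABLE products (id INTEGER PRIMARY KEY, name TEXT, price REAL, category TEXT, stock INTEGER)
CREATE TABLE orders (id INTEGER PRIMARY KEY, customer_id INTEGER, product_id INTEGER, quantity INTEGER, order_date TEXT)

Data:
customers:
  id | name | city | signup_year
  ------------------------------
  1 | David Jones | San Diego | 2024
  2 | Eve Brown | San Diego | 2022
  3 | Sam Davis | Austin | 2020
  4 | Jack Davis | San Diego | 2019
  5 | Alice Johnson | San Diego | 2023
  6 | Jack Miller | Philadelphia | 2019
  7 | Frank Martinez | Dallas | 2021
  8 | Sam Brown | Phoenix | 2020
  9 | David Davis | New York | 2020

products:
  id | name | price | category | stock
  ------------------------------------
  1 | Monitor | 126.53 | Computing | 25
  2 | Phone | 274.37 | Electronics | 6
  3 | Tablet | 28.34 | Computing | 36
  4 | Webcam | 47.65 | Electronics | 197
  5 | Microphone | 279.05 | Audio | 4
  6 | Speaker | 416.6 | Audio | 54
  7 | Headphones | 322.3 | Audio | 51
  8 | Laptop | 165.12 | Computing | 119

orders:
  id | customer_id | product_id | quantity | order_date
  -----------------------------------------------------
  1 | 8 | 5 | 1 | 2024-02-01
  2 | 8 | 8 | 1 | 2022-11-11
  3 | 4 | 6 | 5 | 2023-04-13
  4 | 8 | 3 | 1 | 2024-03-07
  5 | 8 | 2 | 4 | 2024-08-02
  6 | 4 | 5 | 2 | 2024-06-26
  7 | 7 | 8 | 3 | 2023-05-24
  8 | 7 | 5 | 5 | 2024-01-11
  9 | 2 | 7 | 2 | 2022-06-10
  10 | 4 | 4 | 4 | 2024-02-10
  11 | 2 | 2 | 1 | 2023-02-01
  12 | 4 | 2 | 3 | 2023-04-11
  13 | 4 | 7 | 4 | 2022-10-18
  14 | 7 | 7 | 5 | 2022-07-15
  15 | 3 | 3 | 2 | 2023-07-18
SELECT p.name FROM customers p LEFT JOIN orders c ON c.customer_id = p.id WHERE c.id IS NULL

Execution result:
name
David Jones
Alice Johnson
Jack Miller
David Davis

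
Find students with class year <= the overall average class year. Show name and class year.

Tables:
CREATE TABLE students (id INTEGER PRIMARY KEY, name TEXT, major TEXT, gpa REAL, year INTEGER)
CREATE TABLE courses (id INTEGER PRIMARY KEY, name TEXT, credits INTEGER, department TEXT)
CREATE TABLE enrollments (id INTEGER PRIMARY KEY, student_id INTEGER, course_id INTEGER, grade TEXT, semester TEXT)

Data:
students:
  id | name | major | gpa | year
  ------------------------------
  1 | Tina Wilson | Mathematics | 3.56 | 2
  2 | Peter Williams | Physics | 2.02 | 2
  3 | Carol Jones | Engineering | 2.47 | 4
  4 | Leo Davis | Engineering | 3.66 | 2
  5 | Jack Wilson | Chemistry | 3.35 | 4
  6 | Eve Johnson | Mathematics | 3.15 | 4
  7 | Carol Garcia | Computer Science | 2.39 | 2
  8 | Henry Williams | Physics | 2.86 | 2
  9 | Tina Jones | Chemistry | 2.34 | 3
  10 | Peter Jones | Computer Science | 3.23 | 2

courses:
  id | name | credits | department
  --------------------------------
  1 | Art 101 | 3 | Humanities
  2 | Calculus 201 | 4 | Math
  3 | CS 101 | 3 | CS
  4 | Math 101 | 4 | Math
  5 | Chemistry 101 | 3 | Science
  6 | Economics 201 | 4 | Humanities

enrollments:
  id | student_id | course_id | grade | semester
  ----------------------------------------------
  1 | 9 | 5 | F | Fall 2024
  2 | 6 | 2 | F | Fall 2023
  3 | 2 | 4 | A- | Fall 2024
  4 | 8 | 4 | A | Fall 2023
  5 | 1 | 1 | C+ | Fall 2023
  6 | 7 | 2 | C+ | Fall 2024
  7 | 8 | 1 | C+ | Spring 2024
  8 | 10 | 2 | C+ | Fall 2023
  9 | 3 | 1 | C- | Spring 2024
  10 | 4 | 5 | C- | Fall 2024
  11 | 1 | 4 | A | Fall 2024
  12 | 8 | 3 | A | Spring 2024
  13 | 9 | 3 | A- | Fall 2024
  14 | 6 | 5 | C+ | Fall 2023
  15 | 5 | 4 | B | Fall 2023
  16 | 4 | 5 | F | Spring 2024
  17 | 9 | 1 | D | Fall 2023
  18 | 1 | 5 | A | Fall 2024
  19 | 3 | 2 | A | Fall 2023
SELECT name, year FROM students WHERE year <= (SELECT AVG(year) FROM students)

Execution result:
name | year
Tina Wilson | 2
Peter Williams | 2
Leo Davis | 2
Carol Garcia | 2
Henry Williams | 2
Peter Jones | 2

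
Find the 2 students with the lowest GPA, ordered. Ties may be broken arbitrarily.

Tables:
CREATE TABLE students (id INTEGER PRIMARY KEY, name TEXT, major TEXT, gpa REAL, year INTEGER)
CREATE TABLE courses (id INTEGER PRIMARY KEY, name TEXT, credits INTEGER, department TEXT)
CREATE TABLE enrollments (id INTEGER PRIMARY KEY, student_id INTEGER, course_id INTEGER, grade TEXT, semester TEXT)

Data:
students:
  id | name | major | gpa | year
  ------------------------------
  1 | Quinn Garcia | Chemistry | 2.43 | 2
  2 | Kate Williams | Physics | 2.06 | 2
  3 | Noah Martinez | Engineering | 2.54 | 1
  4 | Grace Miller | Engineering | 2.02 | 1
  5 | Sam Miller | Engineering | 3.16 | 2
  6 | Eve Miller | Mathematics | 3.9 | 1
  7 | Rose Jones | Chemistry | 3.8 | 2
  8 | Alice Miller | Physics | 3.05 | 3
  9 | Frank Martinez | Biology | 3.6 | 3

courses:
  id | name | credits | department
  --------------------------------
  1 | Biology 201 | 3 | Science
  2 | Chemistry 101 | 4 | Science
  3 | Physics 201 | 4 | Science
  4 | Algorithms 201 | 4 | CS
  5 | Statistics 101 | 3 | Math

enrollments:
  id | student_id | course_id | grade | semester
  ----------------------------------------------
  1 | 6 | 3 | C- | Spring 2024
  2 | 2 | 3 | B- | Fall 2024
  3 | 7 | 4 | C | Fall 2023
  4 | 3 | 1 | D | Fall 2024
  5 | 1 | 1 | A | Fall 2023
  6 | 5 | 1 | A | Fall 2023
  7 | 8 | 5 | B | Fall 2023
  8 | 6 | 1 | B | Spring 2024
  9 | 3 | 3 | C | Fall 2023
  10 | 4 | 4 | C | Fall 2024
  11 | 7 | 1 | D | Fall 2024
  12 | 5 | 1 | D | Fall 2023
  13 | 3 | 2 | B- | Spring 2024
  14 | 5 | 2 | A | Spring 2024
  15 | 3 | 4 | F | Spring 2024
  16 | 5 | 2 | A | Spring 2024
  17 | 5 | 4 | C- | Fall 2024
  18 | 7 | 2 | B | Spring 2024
SELECT name, gpa FROM students ORDER BY gpa ASC LIMIT 2

Execution result:
name | gpa
Grace Miller | 2.02
Kate Williams | 2.06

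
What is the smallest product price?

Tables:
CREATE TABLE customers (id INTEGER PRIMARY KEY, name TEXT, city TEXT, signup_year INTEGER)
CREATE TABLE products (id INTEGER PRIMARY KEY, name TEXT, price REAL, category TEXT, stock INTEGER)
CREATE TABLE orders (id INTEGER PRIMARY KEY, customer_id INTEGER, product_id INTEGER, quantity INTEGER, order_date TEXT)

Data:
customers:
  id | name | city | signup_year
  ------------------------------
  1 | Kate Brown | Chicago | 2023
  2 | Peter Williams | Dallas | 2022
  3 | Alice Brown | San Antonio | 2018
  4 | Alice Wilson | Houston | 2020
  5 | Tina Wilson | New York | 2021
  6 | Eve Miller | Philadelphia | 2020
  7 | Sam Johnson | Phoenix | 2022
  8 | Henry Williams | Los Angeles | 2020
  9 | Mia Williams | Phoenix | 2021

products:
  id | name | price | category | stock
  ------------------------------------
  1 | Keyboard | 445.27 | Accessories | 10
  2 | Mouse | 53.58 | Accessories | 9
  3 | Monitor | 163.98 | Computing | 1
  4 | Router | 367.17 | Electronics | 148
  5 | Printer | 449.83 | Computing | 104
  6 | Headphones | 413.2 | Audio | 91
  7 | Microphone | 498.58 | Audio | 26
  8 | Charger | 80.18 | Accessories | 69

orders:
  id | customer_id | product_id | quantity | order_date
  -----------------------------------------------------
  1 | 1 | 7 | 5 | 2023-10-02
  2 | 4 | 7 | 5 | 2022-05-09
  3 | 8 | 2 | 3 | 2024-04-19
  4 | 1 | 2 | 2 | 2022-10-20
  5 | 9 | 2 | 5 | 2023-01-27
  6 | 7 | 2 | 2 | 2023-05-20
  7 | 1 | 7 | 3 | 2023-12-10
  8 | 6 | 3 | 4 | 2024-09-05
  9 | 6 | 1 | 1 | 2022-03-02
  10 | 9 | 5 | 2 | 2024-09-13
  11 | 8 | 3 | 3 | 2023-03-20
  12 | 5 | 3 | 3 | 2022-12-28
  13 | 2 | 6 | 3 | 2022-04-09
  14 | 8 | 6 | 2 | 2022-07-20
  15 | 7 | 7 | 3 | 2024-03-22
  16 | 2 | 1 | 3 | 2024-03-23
SELECT MIN(price) FROM products

Execution result:
53.58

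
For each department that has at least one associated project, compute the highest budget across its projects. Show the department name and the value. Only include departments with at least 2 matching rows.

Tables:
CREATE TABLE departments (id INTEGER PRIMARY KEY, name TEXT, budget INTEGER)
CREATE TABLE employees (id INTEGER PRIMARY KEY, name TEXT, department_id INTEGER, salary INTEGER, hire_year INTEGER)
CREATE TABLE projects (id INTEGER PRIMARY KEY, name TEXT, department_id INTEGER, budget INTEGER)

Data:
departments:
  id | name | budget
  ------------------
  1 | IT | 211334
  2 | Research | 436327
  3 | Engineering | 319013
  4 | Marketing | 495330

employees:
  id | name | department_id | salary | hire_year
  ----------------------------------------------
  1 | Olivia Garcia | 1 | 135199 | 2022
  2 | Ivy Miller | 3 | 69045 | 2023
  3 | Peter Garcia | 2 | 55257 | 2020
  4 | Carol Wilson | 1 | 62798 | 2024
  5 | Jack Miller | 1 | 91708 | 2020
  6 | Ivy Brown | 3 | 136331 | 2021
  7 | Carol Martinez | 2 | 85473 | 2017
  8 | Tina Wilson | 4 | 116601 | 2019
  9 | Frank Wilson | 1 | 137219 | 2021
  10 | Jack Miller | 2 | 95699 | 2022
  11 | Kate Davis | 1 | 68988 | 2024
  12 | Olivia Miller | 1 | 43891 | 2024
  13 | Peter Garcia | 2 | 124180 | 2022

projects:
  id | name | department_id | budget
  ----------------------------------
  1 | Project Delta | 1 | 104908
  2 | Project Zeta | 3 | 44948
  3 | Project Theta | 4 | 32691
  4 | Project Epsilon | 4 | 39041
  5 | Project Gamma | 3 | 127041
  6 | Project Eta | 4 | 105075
SELECT p.name, MAX(c.budget) AS max_budget FROM projects c JOIN departments p ON c.department_id = p.id GROUP BY p.id, p.name HAVING COUNT(*) >= 2

Execution result:
name | max_budget
Engineering | 127041
Marketing | 105075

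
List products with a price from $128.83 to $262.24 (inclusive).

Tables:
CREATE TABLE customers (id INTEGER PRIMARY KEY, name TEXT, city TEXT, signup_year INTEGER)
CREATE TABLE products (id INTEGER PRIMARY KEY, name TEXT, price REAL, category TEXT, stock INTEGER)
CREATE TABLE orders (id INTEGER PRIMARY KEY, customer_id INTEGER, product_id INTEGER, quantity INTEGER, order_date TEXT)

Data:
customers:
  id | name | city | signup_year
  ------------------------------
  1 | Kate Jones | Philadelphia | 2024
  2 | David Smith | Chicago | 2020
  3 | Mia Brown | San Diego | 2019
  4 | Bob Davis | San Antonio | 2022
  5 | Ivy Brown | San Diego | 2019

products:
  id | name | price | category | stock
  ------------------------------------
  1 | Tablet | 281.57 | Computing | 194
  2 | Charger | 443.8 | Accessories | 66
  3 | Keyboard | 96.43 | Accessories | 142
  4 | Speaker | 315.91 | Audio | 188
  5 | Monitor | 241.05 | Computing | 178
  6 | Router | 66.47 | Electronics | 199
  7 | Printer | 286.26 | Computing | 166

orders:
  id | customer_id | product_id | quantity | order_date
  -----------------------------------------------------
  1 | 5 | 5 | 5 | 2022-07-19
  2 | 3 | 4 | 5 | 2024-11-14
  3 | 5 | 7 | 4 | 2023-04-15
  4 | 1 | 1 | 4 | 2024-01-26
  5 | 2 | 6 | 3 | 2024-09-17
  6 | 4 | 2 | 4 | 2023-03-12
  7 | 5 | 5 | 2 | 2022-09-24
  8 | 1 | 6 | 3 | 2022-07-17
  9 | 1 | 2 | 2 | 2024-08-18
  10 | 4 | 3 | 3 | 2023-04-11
SELECT name, price FROM products WHERE price BETWEEN 128.83 AND 262.24

Execution result:
name | price
Monitor | 241.05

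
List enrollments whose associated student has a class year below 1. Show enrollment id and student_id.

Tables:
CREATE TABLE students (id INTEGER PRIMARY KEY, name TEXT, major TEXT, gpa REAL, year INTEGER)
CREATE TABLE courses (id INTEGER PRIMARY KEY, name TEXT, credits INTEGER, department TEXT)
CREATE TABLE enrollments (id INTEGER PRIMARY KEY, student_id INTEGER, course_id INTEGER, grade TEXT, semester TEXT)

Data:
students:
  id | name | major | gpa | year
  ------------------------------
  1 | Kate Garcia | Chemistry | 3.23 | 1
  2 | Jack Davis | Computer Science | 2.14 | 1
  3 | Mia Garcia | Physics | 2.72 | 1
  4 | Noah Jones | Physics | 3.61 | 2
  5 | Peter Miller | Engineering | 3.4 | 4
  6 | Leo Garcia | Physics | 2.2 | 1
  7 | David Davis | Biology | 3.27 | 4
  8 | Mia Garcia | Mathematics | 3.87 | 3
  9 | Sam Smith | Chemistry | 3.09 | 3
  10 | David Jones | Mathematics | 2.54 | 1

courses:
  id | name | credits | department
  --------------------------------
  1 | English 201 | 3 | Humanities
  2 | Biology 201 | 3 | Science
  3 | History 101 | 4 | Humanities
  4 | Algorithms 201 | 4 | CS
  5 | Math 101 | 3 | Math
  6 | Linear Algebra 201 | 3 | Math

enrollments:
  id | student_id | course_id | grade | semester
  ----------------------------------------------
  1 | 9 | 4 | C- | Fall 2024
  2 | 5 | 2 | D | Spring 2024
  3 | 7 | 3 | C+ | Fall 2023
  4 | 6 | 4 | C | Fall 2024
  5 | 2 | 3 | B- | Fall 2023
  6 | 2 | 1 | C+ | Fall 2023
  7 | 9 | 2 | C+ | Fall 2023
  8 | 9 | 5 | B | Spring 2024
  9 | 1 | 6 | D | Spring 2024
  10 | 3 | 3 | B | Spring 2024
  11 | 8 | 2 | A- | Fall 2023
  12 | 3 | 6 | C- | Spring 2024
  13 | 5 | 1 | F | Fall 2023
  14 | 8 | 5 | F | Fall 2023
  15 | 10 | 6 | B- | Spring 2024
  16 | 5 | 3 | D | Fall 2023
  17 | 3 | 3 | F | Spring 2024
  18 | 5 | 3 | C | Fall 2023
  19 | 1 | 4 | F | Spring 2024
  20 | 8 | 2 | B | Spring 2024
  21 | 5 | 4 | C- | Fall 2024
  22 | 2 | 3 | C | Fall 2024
SELECT id, student_id FROM enrollments WHERE student_id IN (SELECT id FROM students WHERE year < 1)

Execution result:
(no rows)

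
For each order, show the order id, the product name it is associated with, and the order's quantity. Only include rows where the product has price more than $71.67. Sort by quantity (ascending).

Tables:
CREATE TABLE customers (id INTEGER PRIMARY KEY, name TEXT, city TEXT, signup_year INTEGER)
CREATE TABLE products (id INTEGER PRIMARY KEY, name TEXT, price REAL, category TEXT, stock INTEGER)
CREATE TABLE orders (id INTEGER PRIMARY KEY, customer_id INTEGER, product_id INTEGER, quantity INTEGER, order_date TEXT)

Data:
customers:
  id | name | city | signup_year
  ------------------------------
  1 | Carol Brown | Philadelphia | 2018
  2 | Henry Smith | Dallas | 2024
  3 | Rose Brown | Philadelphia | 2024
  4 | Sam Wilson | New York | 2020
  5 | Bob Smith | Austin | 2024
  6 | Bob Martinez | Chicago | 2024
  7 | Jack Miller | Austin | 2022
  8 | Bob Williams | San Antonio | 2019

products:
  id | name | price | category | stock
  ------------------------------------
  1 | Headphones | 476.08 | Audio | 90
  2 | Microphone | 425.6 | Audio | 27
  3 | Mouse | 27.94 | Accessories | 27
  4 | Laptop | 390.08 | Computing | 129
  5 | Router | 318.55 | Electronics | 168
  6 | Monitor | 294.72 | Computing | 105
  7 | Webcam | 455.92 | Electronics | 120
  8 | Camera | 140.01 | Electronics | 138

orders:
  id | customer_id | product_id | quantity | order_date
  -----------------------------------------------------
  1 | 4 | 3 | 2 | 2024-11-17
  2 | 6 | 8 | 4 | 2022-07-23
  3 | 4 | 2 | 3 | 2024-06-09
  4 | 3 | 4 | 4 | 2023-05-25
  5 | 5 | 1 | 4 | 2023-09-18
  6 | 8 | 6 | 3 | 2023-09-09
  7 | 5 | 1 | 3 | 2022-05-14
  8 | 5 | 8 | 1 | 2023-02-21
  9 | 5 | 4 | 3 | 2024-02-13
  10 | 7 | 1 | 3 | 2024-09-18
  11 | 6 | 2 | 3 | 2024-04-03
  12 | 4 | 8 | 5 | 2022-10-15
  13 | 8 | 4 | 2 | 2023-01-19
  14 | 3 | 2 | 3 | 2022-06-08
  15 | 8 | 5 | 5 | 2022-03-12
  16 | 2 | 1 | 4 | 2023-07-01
SELECT c.id, p.name AS product, c.quantity FROM orders c JOIN products p ON c.product_id = p.id WHERE p.price > 71.67 ORDER BY c.quantity ASC

Execution result:
id | product | quantity
8 | Camera | 1
13 | Laptop | 2
3 | Microphone | 3
6 | Monitor | 3
7 | Headphones | 3
9 | Laptop | 3
10 | Headphones | 3
11 | Microphone | 3
14 | Microphone | 3
2 | Camera | 4
4 | Laptop | 4
5 | Headphones | 4
16 | Headphones | 4
12 | Camera | 5
15 | Router | 5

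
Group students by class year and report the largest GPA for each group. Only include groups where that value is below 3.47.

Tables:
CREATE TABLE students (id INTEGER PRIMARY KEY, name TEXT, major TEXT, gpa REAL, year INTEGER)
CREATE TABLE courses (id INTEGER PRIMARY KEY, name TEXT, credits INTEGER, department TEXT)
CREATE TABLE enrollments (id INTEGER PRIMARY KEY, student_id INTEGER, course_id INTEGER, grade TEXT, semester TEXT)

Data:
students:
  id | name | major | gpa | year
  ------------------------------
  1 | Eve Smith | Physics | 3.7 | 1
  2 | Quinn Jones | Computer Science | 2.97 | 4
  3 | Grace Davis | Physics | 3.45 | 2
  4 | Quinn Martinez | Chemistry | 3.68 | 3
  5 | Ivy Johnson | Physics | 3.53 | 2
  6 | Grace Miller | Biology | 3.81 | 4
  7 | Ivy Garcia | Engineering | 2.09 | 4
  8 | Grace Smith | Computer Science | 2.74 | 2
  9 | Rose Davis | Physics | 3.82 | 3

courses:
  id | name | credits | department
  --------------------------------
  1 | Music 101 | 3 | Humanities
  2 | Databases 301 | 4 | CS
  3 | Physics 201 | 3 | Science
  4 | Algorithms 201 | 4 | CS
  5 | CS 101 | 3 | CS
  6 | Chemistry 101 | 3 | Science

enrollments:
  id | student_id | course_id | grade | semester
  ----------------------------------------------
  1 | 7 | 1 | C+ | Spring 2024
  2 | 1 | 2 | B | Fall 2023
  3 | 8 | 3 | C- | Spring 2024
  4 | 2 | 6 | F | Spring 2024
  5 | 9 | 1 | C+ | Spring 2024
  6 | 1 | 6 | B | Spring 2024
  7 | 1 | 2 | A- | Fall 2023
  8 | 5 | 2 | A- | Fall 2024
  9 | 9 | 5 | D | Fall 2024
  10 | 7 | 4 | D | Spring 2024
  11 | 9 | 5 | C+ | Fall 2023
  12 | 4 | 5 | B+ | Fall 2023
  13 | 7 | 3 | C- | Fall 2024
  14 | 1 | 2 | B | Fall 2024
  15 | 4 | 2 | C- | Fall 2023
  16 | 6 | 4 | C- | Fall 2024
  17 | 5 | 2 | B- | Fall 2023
SELECT year, MAX(gpa) AS max_gpa FROM students GROUP BY year HAVING MAX(gpa) < 3.47

Execution result:
(no rows)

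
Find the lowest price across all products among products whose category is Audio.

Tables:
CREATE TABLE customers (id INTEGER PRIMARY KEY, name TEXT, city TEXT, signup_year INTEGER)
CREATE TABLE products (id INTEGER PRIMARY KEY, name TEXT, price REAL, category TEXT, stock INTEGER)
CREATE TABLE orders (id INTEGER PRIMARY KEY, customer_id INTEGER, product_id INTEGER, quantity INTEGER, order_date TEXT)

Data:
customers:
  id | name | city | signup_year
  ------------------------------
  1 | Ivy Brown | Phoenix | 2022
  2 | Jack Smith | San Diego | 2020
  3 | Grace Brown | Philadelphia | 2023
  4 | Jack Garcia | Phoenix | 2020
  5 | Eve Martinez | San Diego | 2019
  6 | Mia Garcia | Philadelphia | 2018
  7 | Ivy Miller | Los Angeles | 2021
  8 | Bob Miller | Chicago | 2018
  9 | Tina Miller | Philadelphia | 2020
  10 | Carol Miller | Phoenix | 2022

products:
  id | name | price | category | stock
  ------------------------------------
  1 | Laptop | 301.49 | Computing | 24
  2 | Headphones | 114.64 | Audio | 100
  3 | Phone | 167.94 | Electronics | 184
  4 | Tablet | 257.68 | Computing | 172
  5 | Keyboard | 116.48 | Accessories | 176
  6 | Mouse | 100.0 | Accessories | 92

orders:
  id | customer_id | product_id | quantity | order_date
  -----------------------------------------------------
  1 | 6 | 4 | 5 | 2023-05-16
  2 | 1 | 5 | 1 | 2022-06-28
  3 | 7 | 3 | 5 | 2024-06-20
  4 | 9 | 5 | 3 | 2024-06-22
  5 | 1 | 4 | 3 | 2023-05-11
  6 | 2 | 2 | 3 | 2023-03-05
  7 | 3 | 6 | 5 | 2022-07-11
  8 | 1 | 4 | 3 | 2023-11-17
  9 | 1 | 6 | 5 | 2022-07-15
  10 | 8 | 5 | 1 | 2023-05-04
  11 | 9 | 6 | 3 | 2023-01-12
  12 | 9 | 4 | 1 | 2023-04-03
SELECT MIN(price) FROM products WHERE category = 'Audio'

Execution result:
114.64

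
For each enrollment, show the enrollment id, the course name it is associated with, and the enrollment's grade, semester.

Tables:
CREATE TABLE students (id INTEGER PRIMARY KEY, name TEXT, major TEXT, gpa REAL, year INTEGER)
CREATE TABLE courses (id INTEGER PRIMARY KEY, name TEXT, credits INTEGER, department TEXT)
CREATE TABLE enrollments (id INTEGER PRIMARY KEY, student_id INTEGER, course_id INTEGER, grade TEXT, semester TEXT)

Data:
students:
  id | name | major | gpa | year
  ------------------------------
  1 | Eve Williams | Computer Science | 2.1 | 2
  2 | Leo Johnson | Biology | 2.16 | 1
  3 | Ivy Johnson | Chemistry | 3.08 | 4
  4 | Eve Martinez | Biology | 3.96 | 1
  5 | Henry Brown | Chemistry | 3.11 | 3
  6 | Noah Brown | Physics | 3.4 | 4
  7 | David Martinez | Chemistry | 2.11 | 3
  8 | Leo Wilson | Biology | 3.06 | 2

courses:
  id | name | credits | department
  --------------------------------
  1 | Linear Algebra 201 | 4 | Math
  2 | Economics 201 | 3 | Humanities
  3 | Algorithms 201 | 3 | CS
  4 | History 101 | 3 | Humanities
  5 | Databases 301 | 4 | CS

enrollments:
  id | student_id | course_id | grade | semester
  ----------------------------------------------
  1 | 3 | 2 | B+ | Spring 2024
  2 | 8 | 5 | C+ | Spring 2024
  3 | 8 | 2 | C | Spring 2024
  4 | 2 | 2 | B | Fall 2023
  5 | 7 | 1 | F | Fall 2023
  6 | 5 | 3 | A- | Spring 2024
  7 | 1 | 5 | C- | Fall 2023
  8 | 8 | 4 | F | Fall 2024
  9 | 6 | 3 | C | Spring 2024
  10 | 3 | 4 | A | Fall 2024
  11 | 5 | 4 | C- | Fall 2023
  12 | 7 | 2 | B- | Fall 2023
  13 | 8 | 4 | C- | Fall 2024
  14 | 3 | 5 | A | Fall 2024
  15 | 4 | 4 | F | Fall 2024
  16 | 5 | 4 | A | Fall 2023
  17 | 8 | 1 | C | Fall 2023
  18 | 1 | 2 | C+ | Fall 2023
SELECT c.id, p.name AS course, c.grade, c.semester FROM enrollments c JOIN courses p ON c.course_id = p.id

Execution result:
id | course | grade | semester
1 | Economics 201 | B+ | Spring 2024
2 | Databases 301 | C+ | Spring 2024
3 | Economics 201 | C | Spring 2024
4 | Economics 201 | B | Fall 2023
5 | Linear Algebra 201 | F | Fall 2023
6 | Algorithms 201 | A- | Spring 2024
7 | Databases 301 | C- | Fall 2023
8 | History 101 | F | Fall 2024
9 | Algorithms 201 | C | Spring 2024
10 | History 101 | A | Fall 2024
11 | History 101 | C- | Fall 2023
12 | Economics 201 | B- | Fall 2023
13 | History 101 | C- | Fall 2024
14 | Databases 301 | A | Fall 2024
15 | History 101 | F | Fall 2024
16 | History 101 | A | Fall 2023
17 | Linear Algebra 201 | C | Fall 2023
18 | Economics 201 | C+ | Fall 2023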